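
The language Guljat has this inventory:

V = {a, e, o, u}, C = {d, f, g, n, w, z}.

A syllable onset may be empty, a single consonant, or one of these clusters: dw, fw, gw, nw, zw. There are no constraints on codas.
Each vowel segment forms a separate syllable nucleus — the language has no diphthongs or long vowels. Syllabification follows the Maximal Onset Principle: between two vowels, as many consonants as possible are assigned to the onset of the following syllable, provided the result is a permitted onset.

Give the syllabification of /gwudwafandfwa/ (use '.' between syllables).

gwu.dwa.fand.fwa

The vowels are u, a, a, a — 4 nuclei, so 4 syllables.
Between /u/ (V1) and /a/ (V2): /dw/ is a licit onset in full, so it all attaches to the next syllable.
Between /a/ (V2) and /a/ (V3): just /f/ — single C goes to the following onset.
Between /a/ (V3) and /a/ (V4): /ndfw/ splits as /nd/ + /fw/ (/fw/ is the longest suffix that is a licit onset).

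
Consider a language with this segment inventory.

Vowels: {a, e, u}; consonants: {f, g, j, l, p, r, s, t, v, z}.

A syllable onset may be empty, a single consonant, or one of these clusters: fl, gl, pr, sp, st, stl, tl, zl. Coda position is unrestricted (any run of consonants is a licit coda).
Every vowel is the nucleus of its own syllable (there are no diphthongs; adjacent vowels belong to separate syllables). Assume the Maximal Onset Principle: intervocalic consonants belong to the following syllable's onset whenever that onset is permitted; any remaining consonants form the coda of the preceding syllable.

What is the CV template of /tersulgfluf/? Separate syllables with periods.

CVC.CVCC.CCVC

Nuclei (vowels): e, u, u → 3 syllables.
V1 /e/ – V2 /u/: cluster /rs/ — the longest permitted-onset suffix is /s/; onset = /s/, preceding coda = /r/.
V2 /u/ – V3 /u/: /lgfl/ splits as /lg/ + /fl/ (/fl/ is the longest suffix that is a licit onset).
Putting it together: ter.sulg.fluf.
Mapping each syllable to C/V: /ter/ → CVC, /sulg/ → CVCC, /fluf/ → CCVC.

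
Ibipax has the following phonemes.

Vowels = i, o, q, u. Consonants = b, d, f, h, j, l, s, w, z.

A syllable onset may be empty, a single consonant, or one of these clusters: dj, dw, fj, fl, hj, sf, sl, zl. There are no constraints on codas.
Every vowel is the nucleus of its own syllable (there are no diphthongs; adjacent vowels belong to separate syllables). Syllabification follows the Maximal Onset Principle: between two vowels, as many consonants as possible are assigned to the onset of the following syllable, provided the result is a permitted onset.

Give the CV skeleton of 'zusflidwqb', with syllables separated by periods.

CVC.CCV.CCVC

Nuclei (vowels): u, i, q → 3 syllables.
/u…i/ gap (V1→V2): /sfl/ — longest licit onset from the right is /fl/, leaving /s/ as coda.
/i…q/ gap (V2→V3): cluster /dw/ — /dw/ is itself a permitted onset, so the whole cluster goes right; preceding coda = ∅.
Result: zus.fli.dwqb.
Mapping each syllable to C/V: /zus/ → CVC, /fli/ → CCV, /dwqb/ → CCVC.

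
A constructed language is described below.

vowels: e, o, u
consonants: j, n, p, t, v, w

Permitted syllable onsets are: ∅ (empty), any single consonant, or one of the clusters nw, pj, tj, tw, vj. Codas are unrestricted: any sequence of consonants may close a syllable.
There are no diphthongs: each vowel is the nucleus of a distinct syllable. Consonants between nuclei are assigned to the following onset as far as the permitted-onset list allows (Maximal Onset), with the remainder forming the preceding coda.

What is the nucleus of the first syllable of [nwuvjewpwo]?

u

The vowels are u, e, o — 3 nuclei, so 3 syllables.
The first nucleus (vowel 1 from the left) is /u/.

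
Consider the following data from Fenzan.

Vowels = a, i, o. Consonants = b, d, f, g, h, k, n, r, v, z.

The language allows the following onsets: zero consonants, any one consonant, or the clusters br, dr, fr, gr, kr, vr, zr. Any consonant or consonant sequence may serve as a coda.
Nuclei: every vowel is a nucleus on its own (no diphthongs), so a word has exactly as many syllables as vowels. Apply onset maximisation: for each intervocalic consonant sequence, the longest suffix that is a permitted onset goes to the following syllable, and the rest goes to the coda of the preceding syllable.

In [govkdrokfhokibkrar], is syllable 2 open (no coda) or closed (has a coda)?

closed

The vowels are o, o, o, i, a — 5 nuclei, so 5 syllables.
V1 /o/ – V2 /o/: cluster /vkdr/ — the longest permitted-onset suffix is /dr/; onset = /dr/, preceding coda = /vk/.
V2 /o/ – V3 /o/: /kfh/; trying suffixes from longest down, /h/ is the first permitted one, so coda /kf/ | onset /h/.
V3 /o/ – V4 /i/: /k/ is a single consonant, so it becomes the next onset.
V4 /i/ – V5 /a/: /bkr/ splits as /b/ + /kr/ (/kr/ is the longest suffix that is a licit onset).
Syllabification: govk.drokf.ho.kib.krar.
Syllable 2 is /drokf/ with coda /kf/, so it is closed.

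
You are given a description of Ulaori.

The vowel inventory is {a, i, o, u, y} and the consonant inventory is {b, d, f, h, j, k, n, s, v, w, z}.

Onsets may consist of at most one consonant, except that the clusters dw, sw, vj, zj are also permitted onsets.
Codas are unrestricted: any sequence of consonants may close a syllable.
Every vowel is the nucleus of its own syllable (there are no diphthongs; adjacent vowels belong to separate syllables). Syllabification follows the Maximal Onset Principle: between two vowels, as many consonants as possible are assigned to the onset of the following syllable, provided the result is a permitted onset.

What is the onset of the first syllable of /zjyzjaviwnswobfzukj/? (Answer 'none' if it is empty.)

zj

The vowels are y, a, i, o, u — 5 nuclei, so 5 syllables.
/y…a/ gap (V1→V2): /zj/ — entire cluster is a permitted onset → onset /zj/, coda ∅.
/a…i/ gap (V2→V3): just /v/ — single C goes to the following onset.
/i…o/ gap (V3→V4): cluster /wnsw/ — the longest permitted-onset suffix is /sw/; onset = /sw/, preceding coda = /wn/.
/o…u/ gap (V4→V5): /bfz/ splits as /bf/ + /z/ (/z/ is the longest suffix that is a licit onset).
Putting it together: zjy.zja.viwn.swobf.zukj.
Syllable 1 is /zjy/: onset /zj/, nucleus /y/, coda ∅.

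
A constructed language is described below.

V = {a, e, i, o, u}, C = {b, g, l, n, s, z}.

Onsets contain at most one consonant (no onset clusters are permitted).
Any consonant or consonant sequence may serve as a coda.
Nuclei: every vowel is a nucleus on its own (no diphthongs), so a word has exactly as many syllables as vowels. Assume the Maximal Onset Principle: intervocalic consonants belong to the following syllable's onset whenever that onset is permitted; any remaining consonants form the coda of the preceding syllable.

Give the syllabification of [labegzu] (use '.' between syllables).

la.beg.zu

Nuclei (vowels): a, e, u → 3 syllables.
Between /a/ (V1) and /e/ (V2): /b/ is a single consonant, so it becomes the next onset.
Between /e/ (V2) and /u/ (V3): /gz/; trying suffixes from longest down, /z/ is the first permitted one, so coda /g/ | onset /z/.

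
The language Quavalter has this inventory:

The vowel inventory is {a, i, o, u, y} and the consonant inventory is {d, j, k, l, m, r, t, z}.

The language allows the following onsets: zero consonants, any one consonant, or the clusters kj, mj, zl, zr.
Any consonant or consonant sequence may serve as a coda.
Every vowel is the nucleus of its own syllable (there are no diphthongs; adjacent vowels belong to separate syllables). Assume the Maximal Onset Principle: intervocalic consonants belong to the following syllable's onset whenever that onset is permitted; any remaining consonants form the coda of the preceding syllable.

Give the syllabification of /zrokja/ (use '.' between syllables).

zro.kja

Vowels present: o, a; each is a nucleus, giving 2 syllables.
/o…a/ gap (V1→V2): cluster /kj/ — /kj/ is itself a permitted onset, so the whole cluster goes right; preceding coda = ∅.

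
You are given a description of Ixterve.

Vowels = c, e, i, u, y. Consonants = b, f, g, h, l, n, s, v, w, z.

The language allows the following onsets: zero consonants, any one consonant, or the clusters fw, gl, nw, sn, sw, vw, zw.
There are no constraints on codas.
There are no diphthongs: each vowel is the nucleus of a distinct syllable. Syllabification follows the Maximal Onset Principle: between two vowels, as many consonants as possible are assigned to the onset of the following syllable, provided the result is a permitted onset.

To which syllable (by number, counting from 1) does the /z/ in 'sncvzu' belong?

2

Nuclei (vowels): c, u → 2 syllables.
Between /c/ (V1) and /u/ (V2): /vz/ splits as /v/ + /z/ (/z/ is the longest suffix that is a licit onset).
Putting it together: sncv.zu.
The /z/ is in the onset of syllable 2 (/zu/).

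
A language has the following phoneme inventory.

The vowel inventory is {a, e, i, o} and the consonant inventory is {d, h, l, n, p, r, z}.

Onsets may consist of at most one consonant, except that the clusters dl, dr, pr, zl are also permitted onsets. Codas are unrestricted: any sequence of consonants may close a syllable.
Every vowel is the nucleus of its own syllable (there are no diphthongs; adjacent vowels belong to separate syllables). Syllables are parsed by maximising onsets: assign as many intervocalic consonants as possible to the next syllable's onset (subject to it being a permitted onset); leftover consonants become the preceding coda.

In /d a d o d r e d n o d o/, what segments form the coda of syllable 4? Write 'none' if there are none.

Nuclei (vowels): a, o, e, o, o → 5 syllables.
σ1/σ2 boundary: just /d/ — single C goes to the following onset.
σ2/σ3 boundary: cluster /dr/ — /dr/ is itself a permitted onset, so the whole cluster goes right; preceding coda = ∅.
σ3/σ4 boundary: cluster /dn/ — the longest permitted-onset suffix is /n/; onset = /n/, preceding coda = /d/.
σ4/σ5 boundary: just /d/ — single C goes to the following onset.
Putting it together: da.do.dred.no.do.
Syllable 4 is /no/: onset /n/, nucleus /o/, coda ∅.

none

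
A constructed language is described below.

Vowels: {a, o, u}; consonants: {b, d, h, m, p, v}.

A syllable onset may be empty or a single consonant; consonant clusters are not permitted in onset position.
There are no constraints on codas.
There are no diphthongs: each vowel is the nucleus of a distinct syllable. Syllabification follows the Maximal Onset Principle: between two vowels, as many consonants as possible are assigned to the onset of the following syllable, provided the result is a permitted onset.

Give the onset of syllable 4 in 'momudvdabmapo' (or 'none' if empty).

m

The vowels are o, u, a, a, o — 5 nuclei, so 5 syllables.
Between /o/ (V1) and /u/ (V2): /m/ → onset of the next syllable (single consonants are always licit onsets).
Between /u/ (V2) and /a/ (V3): cluster /dvd/ — the longest permitted-onset suffix is /d/; onset = /d/, preceding coda = /dv/.
Between /a/ (V3) and /a/ (V4): /bm/ splits as /b/ + /m/ (/m/ is the longest suffix that is a licit onset).
Between /a/ (V4) and /o/ (V5): /p/ is a single consonant, so it becomes the next onset.
So the parse is mo.mudv.dab.ma.po.
Syllable 4 is /ma/: onset /m/, nucleus /a/, coda ∅.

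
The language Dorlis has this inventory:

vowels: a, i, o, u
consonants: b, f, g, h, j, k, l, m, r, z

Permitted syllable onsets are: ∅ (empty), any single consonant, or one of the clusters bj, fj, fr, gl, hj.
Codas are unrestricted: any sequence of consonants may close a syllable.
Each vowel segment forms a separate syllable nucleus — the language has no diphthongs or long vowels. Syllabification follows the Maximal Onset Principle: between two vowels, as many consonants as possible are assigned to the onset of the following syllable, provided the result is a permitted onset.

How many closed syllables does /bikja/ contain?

The vowels are i, a — 2 nuclei, so 2 syllables.
Between /i/ (V1) and /a/ (V2): /kj/; trying suffixes from longest down, /j/ is the first permitted one, so coda /k/ | onset /j/.
Putting it together: bik.ja.
Classifying each syllable: /bik/ (closed), /ja/ (open).
Closed syllables: 1.

1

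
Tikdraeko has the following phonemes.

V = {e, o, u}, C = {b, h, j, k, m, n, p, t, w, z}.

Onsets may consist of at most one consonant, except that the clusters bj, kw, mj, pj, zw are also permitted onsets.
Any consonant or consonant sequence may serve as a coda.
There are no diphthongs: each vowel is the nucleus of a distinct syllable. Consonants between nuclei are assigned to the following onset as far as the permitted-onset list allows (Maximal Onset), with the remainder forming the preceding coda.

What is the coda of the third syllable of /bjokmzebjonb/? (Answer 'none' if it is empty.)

Nuclei (vowels): o, e, o → 3 syllables.
V1 /o/ – V2 /e/: /kmz/ splits as /km/ + /z/ (/z/ is the longest suffix that is a licit onset).
V2 /e/ – V3 /o/: /bj/ is a licit onset in full, so it all attaches to the next syllable.
So the parse is bjokm.ze.bjonb.
Syllable 3 is /bjonb/: onset /bj/, nucleus /o/, coda /nb/.

nb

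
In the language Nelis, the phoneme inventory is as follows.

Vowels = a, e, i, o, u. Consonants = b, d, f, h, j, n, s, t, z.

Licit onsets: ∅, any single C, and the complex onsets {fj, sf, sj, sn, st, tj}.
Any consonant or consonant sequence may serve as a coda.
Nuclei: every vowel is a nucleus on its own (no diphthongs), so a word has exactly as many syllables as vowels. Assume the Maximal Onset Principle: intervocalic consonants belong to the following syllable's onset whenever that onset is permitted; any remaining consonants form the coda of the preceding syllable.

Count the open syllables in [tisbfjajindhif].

The vowels are i, a, i, i — 4 nuclei, so 4 syllables.
Between /i/ (V1) and /a/ (V2): /sbfj/ splits as /sb/ + /fj/ (/fj/ is the longest suffix that is a licit onset).
Between /a/ (V2) and /i/ (V3): /j/ → onset of the next syllable (single consonants are always licit onsets).
Between /i/ (V3) and /i/ (V4): /ndh/; trying suffixes from longest down, /h/ is the first permitted one, so coda /nd/ | onset /h/.
Result: tisb.fja.jind.hif.
Classifying each syllable: /tisb/ (closed), /fja/ (open), /jind/ (closed), /hif/ (closed).
Open syllables: 1.

1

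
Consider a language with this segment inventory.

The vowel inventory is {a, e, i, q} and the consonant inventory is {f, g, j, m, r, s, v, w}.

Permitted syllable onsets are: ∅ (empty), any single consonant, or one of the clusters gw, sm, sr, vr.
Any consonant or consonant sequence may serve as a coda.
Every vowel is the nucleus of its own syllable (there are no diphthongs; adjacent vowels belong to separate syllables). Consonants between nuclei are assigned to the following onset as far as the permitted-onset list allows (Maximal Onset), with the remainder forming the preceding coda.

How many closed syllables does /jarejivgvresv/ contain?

2

The vowels are a, e, i, e — 4 nuclei, so 4 syllables.
Between /a/ (V1) and /e/ (V2): just /r/ — single C goes to the following onset.
Between /e/ (V2) and /i/ (V3): /j/ is a single consonant, so it becomes the next onset.
Between /i/ (V3) and /e/ (V4): /vgvr/ splits as /vg/ + /vr/ (/vr/ is the longest suffix that is a licit onset).
Putting it together: ja.re.jivg.vresv.
Classifying each syllable: /ja/ (open), /re/ (open), /jivg/ (closed), /vresv/ (closed).
Closed syllables: 2.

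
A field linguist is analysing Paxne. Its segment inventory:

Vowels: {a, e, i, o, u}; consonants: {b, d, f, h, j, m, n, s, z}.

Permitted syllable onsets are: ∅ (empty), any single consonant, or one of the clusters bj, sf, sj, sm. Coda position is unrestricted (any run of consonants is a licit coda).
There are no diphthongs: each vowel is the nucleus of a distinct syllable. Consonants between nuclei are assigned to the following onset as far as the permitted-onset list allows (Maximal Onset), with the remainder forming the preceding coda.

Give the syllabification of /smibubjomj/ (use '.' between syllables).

smi.bu.bjomj

The vowels are i, u, o — 3 nuclei, so 3 syllables.
/i…u/ gap (V1→V2): just /b/ — single C goes to the following onset.
/u…o/ gap (V2→V3): /bj/ — entire cluster is a permitted onset → onset /bj/, coda ∅.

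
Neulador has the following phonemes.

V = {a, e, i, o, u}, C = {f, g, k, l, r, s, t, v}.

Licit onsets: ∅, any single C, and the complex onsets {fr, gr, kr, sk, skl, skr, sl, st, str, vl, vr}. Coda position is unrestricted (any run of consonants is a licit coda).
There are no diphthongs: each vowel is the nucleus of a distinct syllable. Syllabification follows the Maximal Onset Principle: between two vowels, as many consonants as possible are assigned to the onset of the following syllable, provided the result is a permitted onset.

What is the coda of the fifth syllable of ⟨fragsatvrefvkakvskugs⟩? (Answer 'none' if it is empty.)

The vowels are a, a, e, a, u — 5 nuclei, so 5 syllables.
V1 /a/ – V2 /a/: /gs/; trying suffixes from longest down, /s/ is the first permitted one, so coda /g/ | onset /s/.
V2 /a/ – V3 /e/: /tvr/; trying suffixes from longest down, /vr/ is the first permitted one, so coda /t/ | onset /vr/.
V3 /e/ – V4 /a/: cluster /fvk/ — the longest permitted-onset suffix is /k/; onset = /k/, preceding coda = /fv/.
V4 /a/ – V5 /u/: /kvsk/ — longest licit onset from the right is /sk/, leaving /kv/ as coda.
So the parse is frag.sat.vrefv.kakv.skugs.
Syllable 5 is /skugs/: onset /sk/, nucleus /u/, coda /gs/.

gs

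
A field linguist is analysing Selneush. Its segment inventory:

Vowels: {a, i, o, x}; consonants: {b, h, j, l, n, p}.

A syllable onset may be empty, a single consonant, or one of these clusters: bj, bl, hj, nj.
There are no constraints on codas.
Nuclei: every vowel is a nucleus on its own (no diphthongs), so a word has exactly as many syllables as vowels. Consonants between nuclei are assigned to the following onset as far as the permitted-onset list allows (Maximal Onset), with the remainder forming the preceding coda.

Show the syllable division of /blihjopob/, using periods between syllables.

bli.hjo.pob

The vowels are i, o, o — 3 nuclei, so 3 syllables.
V1 /i/ – V2 /o/: /hj/ — entire cluster is a permitted onset → onset /hj/, coda ∅.
V2 /o/ – V3 /o/: just /p/ — single C goes to the following onset.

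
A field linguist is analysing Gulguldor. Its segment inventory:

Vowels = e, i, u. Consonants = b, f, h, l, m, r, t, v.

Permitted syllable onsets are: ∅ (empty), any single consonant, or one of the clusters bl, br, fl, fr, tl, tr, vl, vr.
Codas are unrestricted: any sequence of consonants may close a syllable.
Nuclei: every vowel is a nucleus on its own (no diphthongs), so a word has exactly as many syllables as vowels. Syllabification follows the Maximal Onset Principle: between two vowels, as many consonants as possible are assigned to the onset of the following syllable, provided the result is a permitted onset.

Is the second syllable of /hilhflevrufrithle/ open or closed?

open

Vowels present: i, e, u, i, e; each is a nucleus, giving 5 syllables.
V1 /i/ – V2 /e/: /lhfl/; trying suffixes from longest down, /fl/ is the first permitted one, so coda /lh/ | onset /fl/.
V2 /e/ – V3 /u/: /vr/ is a licit onset in full, so it all attaches to the next syllable.
V3 /u/ – V4 /i/: cluster /fr/ — /fr/ is itself a permitted onset, so the whole cluster goes right; preceding coda = ∅.
V4 /i/ – V5 /e/: /thl/ splits as /th/ + /l/ (/l/ is the longest suffix that is a licit onset).
Syllabification: hilh.fle.vru.frith.le.
Syllable 2 is /fle/; it ends in its nucleus with no coda, so it is open.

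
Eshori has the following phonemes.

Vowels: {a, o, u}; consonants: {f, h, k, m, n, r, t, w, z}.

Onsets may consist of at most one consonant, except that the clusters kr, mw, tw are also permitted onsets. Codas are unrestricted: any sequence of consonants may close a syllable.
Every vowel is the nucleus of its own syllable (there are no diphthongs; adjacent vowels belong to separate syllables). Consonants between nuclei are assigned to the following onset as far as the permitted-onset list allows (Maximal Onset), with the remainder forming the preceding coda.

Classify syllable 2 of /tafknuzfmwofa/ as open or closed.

closed

Nuclei (vowels): a, u, o, a → 4 syllables.
/a…u/ gap (V1→V2): /fkn/; trying suffixes from longest down, /n/ is the first permitted one, so coda /fk/ | onset /n/.
/u…o/ gap (V2→V3): /zfmw/ — longest licit onset from the right is /mw/, leaving /zf/ as coda.
/o…a/ gap (V3→V4): just /f/ — single C goes to the following onset.
Result: tafk.nuzf.mwo.fa.
Syllable 2 is /nuzf/ with coda /zf/, so it is closed.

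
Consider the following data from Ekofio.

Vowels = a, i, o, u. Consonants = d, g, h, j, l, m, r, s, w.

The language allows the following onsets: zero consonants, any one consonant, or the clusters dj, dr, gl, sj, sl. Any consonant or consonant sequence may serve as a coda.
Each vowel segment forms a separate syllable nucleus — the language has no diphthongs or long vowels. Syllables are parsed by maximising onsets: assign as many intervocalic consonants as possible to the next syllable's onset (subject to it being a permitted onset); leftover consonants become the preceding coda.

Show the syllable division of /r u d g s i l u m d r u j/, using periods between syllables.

Nuclei (vowels): u, i, u, u → 4 syllables.
V1 /u/ – V2 /i/: cluster /dgs/ — the longest permitted-onset suffix is /s/; onset = /s/, preceding coda = /dg/.
V2 /i/ – V3 /u/: just /l/ — single C goes to the following onset.
V3 /u/ – V4 /u/: /mdr/; trying suffixes from longest down, /dr/ is the first permitted one, so coda /m/ | onset /dr/.

rudg.si.lum.druj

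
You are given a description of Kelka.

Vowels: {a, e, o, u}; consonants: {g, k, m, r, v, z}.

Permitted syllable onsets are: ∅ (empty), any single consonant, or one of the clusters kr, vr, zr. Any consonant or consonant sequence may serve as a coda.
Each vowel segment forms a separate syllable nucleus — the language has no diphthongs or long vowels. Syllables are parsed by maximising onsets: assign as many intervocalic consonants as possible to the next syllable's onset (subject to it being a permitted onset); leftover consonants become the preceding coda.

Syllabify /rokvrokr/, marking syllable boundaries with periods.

rok.vrokr

The vowels are o, o — 2 nuclei, so 2 syllables.
Between /o/ (V1) and /o/ (V2): /kvr/; trying suffixes from longest down, /vr/ is the first permitted one, so coda /k/ | onset /vr/.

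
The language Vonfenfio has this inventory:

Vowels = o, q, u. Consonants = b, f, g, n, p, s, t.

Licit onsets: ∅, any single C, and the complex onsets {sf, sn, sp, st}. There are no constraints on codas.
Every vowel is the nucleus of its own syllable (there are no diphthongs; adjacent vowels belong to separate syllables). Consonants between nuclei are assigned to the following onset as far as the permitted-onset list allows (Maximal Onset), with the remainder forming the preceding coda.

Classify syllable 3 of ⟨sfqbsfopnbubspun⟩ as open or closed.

Vowels present: q, o, u, u; each is a nucleus, giving 4 syllables.
/q…o/ gap (V1→V2): /bsf/ splits as /b/ + /sf/ (/sf/ is the longest suffix that is a licit onset).
/o…u/ gap (V2→V3): /pnb/ splits as /pn/ + /b/ (/b/ is the longest suffix that is a licit onset).
/u…u/ gap (V3→V4): /bsp/ splits as /b/ + /sp/ (/sp/ is the longest suffix that is a licit onset).
So the parse is sfqb.sfopn.bub.spun.
Syllable 3 is /bub/ with coda /b/, so it is closed.

closed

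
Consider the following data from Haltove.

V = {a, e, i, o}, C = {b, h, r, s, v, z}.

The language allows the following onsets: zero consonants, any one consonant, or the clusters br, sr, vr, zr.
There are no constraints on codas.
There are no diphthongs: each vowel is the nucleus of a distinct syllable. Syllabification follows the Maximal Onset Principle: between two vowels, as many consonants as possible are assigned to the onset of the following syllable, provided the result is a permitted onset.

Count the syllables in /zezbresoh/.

Nuclei (vowels): e, e, o → 3 syllables.

3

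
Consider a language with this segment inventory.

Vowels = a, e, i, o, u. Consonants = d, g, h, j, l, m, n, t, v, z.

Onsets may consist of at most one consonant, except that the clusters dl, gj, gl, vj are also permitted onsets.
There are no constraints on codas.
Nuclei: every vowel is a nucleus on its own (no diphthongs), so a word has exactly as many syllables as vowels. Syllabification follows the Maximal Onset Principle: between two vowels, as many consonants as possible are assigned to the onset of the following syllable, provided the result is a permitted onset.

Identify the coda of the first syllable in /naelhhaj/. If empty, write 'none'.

Nuclei (vowels): a, e, a → 3 syllables.
/a…e/ gap (V1→V2): no consonants, so the boundary falls immediately after /a/.
/e…a/ gap (V2→V3): /lhh/ — longest licit onset from the right is /h/, leaving /lh/ as coda.
Syllabification: na.elh.haj.
Syllable 1 is /na/: onset /n/, nucleus /a/, coda ∅.

none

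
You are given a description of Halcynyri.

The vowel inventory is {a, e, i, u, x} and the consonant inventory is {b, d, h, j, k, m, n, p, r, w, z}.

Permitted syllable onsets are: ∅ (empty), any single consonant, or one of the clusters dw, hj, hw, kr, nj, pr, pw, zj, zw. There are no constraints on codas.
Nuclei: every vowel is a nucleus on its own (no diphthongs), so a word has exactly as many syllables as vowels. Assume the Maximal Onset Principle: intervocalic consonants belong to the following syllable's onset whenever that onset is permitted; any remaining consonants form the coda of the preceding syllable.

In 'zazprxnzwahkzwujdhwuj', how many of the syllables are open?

0

The vowels are a, x, a, u, u — 5 nuclei, so 5 syllables.
σ1/σ2 boundary: /zpr/ splits as /z/ + /pr/ (/pr/ is the longest suffix that is a licit onset).
σ2/σ3 boundary: /nzw/; trying suffixes from longest down, /zw/ is the first permitted one, so coda /n/ | onset /zw/.
σ3/σ4 boundary: cluster /hkzw/ — the longest permitted-onset suffix is /zw/; onset = /zw/, preceding coda = /hk/.
σ4/σ5 boundary: /jdhw/ splits as /jd/ + /hw/ (/hw/ is the longest suffix that is a licit onset).
Syllabification: zaz.prxn.zwahk.zwujd.hwuj.
Classifying each syllable: /zaz/ (closed), /prxn/ (closed), /zwahk/ (closed), /zwujd/ (closed), /hwuj/ (closed).
Open syllables: 0.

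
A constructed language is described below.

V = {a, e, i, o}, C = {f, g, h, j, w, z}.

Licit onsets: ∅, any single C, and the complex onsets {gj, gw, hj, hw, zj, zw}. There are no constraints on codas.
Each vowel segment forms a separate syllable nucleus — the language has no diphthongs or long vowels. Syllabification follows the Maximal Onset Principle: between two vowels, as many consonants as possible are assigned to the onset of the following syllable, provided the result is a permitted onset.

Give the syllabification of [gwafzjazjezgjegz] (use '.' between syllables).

gwaf.zja.zjez.gjegz

Vowels present: a, a, e, e; each is a nucleus, giving 4 syllables.
Between /a/ (V1) and /a/ (V2): /fzj/ splits as /f/ + /zj/ (/zj/ is the longest suffix that is a licit onset).
Between /a/ (V2) and /e/ (V3): /zj/ is a licit onset in full, so it all attaches to the next syllable.
Between /e/ (V3) and /e/ (V4): /zgj/ splits as /z/ + /gj/ (/gj/ is the longest suffix that is a licit onset).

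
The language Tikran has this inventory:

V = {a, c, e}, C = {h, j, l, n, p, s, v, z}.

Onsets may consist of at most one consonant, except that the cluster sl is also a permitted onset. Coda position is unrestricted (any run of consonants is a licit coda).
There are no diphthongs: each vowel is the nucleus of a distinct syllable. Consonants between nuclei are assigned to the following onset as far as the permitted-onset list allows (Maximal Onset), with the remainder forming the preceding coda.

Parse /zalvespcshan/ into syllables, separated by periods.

zal.ves.pcs.han

The vowels are a, e, c, a — 4 nuclei, so 4 syllables.
σ1/σ2 boundary: /lv/ — longest licit onset from the right is /v/, leaving /l/ as coda.
σ2/σ3 boundary: /sp/ splits as /s/ + /p/ (/p/ is the longest suffix that is a licit onset).
σ3/σ4 boundary: /sh/ splits as /s/ + /h/ (/h/ is the longest suffix that is a licit onset).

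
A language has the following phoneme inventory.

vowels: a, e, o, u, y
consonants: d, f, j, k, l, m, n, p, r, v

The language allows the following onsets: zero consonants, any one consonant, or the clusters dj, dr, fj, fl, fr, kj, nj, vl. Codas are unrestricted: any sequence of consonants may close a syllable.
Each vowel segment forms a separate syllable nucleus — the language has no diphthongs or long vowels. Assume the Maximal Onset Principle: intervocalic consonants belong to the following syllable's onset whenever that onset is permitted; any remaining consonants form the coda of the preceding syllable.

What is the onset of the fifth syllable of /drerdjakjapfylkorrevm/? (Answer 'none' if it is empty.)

k

The vowels are e, a, a, y, o, e — 6 nuclei, so 6 syllables.
V1 /e/ – V2 /a/: cluster /rdj/ — the longest permitted-onset suffix is /dj/; onset = /dj/, preceding coda = /r/.
V2 /a/ – V3 /a/: /kj/ is a licit onset in full, so it all attaches to the next syllable.
V3 /a/ – V4 /y/: /pf/ splits as /p/ + /f/ (/f/ is the longest suffix that is a licit onset).
V4 /y/ – V5 /o/: /lk/ — longest licit onset from the right is /k/, leaving /l/ as coda.
V5 /o/ – V6 /e/: cluster /rr/ — the longest permitted-onset suffix is /r/; onset = /r/, preceding coda = /r/.
So the parse is drer.dja.kjap.fyl.kor.revm.
Syllable 5 is /kor/: onset /k/, nucleus /o/, coda /r/.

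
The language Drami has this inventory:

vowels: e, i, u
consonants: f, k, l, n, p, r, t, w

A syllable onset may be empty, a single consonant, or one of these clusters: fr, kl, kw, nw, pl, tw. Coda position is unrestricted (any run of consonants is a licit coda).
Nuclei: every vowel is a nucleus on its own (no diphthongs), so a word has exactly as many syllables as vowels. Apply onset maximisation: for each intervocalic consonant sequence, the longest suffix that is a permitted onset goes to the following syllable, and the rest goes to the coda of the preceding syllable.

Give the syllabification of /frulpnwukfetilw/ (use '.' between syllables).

Vowels present: u, u, e, i; each is a nucleus, giving 4 syllables.
/u…u/ gap (V1→V2): /lpnw/ splits as /lp/ + /nw/ (/nw/ is the longest suffix that is a licit onset).
/u…e/ gap (V2→V3): /kf/; trying suffixes from longest down, /f/ is the first permitted one, so coda /k/ | onset /f/.
/e…i/ gap (V3→V4): /t/ is a single consonant, so it becomes the next onset.

frulp.nwuk.fe.tilw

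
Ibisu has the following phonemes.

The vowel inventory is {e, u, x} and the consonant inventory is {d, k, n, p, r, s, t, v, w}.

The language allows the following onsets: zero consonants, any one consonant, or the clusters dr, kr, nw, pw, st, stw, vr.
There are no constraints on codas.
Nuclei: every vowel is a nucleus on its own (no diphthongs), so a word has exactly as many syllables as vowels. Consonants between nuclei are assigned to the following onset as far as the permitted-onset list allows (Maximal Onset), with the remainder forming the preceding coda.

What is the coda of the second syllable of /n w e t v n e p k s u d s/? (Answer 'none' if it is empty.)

pk

Nuclei (vowels): e, e, u → 3 syllables.
σ1/σ2 boundary: /tvn/ — longest licit onset from the right is /n/, leaving /tv/ as coda.
σ2/σ3 boundary: cluster /pks/ — the longest permitted-onset suffix is /s/; onset = /s/, preceding coda = /pk/.
So the parse is nwetv.nepk.suds.
Syllable 2 is /nepk/: onset /n/, nucleus /e/, coda /pk/.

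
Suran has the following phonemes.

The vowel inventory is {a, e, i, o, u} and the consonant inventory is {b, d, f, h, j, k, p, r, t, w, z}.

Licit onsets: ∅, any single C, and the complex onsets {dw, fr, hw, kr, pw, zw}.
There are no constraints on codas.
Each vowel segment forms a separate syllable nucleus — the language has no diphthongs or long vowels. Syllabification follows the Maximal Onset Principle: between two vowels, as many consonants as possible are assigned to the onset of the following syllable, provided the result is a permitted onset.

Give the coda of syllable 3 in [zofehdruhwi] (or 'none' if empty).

none

The vowels are o, e, u, i — 4 nuclei, so 4 syllables.
/o…e/ gap (V1→V2): just /f/ — single C goes to the following onset.
/e…u/ gap (V2→V3): /hdr/ — longest licit onset from the right is /r/, leaving /hd/ as coda.
/u…i/ gap (V3→V4): cluster /hw/ — /hw/ is itself a permitted onset, so the whole cluster goes right; preceding coda = ∅.
Putting it together: zo.fehd.ru.hwi.
Syllable 3 is /ru/: onset /r/, nucleus /u/, coda ∅.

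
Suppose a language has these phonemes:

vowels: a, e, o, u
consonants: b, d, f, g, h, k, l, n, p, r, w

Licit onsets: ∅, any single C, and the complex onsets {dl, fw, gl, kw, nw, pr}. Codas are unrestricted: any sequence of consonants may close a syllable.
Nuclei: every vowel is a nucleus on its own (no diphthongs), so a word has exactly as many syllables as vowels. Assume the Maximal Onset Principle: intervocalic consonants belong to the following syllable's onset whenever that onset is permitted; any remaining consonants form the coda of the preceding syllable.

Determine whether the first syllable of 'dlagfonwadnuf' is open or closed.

Nuclei (vowels): a, o, a, u → 4 syllables.
V1 /a/ – V2 /o/: /gf/; trying suffixes from longest down, /f/ is the first permitted one, so coda /g/ | onset /f/.
V2 /o/ – V3 /a/: /nw/ is a licit onset in full, so it all attaches to the next syllable.
V3 /a/ – V4 /u/: /dn/; trying suffixes from longest down, /n/ is the first permitted one, so coda /d/ | onset /n/.
Putting it together: dlag.fo.nwad.nuf.
Syllable 1 is /dlag/ with coda /g/, so it is closed.

closed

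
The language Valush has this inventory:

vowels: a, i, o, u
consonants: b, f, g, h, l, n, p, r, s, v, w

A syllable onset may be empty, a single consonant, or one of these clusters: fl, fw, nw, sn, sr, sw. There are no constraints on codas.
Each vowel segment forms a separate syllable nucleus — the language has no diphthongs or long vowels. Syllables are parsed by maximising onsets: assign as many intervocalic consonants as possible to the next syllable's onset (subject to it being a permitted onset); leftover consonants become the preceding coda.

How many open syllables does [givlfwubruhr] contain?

The vowels are i, u, u — 3 nuclei, so 3 syllables.
Between /i/ (V1) and /u/ (V2): /vlfw/; trying suffixes from longest down, /fw/ is the first permitted one, so coda /vl/ | onset /fw/.
Between /u/ (V2) and /u/ (V3): /br/ splits as /b/ + /r/ (/r/ is the longest suffix that is a licit onset).
Result: givl.fwub.ruhr.
Classifying each syllable: /givl/ (closed), /fwub/ (closed), /ruhr/ (closed).
Open syllables: 0.

0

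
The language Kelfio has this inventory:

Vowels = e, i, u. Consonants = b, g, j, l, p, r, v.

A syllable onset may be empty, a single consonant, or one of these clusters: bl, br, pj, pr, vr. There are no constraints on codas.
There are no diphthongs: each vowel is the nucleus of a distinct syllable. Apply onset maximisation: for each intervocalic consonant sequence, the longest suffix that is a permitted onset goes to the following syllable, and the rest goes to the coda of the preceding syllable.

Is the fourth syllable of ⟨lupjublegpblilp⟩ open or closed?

closed

Nuclei (vowels): u, u, e, i → 4 syllables.
Between /u/ (V1) and /u/ (V2): cluster /pj/ — /pj/ is itself a permitted onset, so the whole cluster goes right; preceding coda = ∅.
Between /u/ (V2) and /e/ (V3): cluster /bl/ — /bl/ is itself a permitted onset, so the whole cluster goes right; preceding coda = ∅.
Between /e/ (V3) and /i/ (V4): /gpbl/ — longest licit onset from the right is /bl/, leaving /gp/ as coda.
Putting it together: lu.pju.blegp.blilp.
Syllable 4 is /blilp/ with coda /lp/, so it is closed.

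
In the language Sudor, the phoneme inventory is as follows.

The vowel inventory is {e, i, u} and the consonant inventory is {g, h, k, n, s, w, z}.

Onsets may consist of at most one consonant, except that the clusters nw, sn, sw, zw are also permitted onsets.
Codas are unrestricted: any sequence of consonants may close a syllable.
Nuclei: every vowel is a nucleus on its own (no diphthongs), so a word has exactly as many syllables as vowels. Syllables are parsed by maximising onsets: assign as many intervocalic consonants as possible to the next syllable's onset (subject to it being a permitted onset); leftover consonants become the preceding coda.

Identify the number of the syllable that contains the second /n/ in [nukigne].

Nuclei (vowels): u, i, e → 3 syllables.
V1 /u/ – V2 /i/: /k/ → onset of the next syllable (single consonants are always licit onsets).
V2 /i/ – V3 /e/: cluster /gn/ — the longest permitted-onset suffix is /n/; onset = /n/, preceding coda = /g/.
So the parse is nu.kig.ne.
The second /n/ is in the onset of syllable 3 (/ne/).

3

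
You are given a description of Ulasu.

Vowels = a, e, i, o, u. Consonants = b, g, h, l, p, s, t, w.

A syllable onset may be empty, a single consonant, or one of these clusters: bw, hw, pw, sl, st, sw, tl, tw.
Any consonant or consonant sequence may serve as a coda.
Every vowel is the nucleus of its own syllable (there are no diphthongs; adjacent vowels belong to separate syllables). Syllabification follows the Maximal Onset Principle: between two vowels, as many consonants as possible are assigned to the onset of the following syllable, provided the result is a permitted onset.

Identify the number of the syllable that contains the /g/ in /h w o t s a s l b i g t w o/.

3

Nuclei (vowels): o, a, i, o → 4 syllables.
Between /o/ (V1) and /a/ (V2): cluster /ts/ — the longest permitted-onset suffix is /s/; onset = /s/, preceding coda = /t/.
Between /a/ (V2) and /i/ (V3): /slb/ splits as /sl/ + /b/ (/b/ is the longest suffix that is a licit onset).
Between /i/ (V3) and /o/ (V4): /gtw/ — longest licit onset from the right is /tw/, leaving /g/ as coda.
Putting it together: hwot.sasl.big.two.
The /g/ is in the coda of syllable 3 (/big/).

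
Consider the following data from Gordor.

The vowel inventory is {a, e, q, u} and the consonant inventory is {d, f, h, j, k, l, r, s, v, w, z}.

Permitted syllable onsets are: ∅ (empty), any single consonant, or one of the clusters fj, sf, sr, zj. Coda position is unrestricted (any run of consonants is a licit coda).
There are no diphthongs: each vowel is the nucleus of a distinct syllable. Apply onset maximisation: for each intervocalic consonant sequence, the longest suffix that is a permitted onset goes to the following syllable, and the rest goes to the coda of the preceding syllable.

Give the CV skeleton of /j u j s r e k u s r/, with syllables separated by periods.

The vowels are u, e, u — 3 nuclei, so 3 syllables.
V1 /u/ – V2 /e/: cluster /jsr/ — the longest permitted-onset suffix is /sr/; onset = /sr/, preceding coda = /j/.
V2 /e/ – V3 /u/: just /k/ — single C goes to the following onset.
Syllabification: juj.sre.kusr.
Mapping each syllable to C/V: /juj/ → CVC, /sre/ → CCV, /kusr/ → CVCC.

CVC.CCV.CVCC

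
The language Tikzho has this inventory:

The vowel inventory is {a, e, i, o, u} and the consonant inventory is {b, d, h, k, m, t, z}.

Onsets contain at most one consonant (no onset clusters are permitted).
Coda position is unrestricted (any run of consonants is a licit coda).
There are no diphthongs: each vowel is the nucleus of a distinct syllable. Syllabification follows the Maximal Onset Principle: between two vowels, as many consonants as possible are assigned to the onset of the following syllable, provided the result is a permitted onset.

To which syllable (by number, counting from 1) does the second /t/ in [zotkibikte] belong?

Vowels present: o, i, i, e; each is a nucleus, giving 4 syllables.
/o…i/ gap (V1→V2): /tk/ — longest licit onset from the right is /k/, leaving /t/ as coda.
/i…i/ gap (V2→V3): /b/ → onset of the next syllable (single consonants are always licit onsets).
/i…e/ gap (V3→V4): /kt/ splits as /k/ + /t/ (/t/ is the longest suffix that is a licit onset).
Syllabification: zot.ki.bik.te.
The second /t/ is in the onset of syllable 4 (/te/).

4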